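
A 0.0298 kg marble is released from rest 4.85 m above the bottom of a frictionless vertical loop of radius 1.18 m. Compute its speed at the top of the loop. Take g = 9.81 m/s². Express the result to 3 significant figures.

Energy conservation: mgh = ½mv_top² + mg(2r)
v_top² = 2g(h − 2r) = 2(9.81)(4.85 − 2.360) = 48.85
v_top = 6.990 m/s

v = 6.99 m/s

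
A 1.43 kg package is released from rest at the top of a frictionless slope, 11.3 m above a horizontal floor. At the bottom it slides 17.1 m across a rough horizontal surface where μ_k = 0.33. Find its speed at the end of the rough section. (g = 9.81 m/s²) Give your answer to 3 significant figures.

v = 10.5 m/s

Energy bookkeeping (friction removes W_f = μ_k N d):
mgh = ½mv² + μ_k m g d
W_f = μ_k mg d = (0.33)(1.43)(9.81)(17.1) = 79.16 J
½mv² = mgh − W_f = 158.52 − 79.16 = 79.358 J
v = √(2 × 79.358/1.43) = 10.54 m/s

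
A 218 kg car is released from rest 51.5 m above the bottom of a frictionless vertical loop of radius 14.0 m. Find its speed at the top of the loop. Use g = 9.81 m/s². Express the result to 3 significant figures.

v = 21.5 m/s

Energy conservation: mgh = ½mv_top² + mg(2r)
v_top² = 2g(h − 2r) = 2(9.81)(51.5 − 28.00) = 461.1
v_top = 21.47 m/s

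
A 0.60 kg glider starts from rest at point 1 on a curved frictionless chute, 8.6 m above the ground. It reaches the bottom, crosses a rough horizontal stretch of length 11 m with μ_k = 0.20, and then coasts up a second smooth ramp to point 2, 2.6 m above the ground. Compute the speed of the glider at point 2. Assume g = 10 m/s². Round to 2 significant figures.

Energy at 1: mgh₁ = (0.60)(10)(8.6) = 51.600 J
Friction loss: W_f = μ_k mg d = 13.20 J
At 2: ½mv² + mgh₂ = mgh₁ − W_f
½mv² = 51.600 − 13.20 − 15.600 = 22.800 J
v = √(2 × 22.800/0.60) = 8.718 m/s

v = 8.7 m/s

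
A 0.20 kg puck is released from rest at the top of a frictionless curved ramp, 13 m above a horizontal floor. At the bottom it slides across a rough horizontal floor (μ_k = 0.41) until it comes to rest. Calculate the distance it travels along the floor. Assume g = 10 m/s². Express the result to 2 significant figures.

Energy bookkeeping (friction removes W_f = μ_k N d):
At rest all PE has been dissipated by friction: mgh = μ_k m g d
d = h/μ_k = 13/0.41 = 31.71 m

d = 32 m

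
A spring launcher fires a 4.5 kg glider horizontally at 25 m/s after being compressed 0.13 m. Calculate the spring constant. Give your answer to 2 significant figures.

k = 170000 N/m

Energy stored in the spring equals the launch KE: ½kx² = ½mv²
k = mv²/x² = (4.5)(25)²/(0.13)² = 166420 N/m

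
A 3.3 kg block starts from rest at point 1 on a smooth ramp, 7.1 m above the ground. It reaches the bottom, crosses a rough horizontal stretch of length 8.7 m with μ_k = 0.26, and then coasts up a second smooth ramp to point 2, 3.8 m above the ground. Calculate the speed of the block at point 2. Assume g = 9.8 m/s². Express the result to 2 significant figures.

Energy at 1: mgh₁ = (3.3)(9.8)(7.1) = 229.61 J
Friction loss: W_f = μ_k mg d = 73.15 J
At 2: ½mv² + mgh₂ = mgh₁ − W_f
½mv² = 229.61 − 73.15 − 122.89 = 33.569 J
v = √(2 × 33.569/3.3) = 4.511 m/s

v = 4.5 m/s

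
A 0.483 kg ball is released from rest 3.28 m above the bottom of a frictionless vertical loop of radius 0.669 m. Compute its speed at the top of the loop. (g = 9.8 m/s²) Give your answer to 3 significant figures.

v = 6.17 m/s

Energy conservation: mgh = ½mv_top² + mg(2r)
v_top² = 2g(h − 2r) = 2(9.8)(3.28 − 1.338) = 38.06
v_top = 6.170 m/s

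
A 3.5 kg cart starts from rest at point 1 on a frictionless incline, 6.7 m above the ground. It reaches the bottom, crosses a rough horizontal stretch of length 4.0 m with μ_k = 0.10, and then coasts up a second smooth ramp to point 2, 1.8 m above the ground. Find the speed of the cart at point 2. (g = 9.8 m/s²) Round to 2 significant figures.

v = 9.4 m/s

Energy at 1: mgh₁ = (3.5)(9.8)(6.7) = 229.81 J
Friction loss: W_f = μ_k mg d = 13.72 J
At 2: ½mv² + mgh₂ = mgh₁ − W_f
½mv² = 229.81 − 13.72 − 61.740 = 154.35 J
v = √(2 × 154.35/3.5) = 9.391 m/s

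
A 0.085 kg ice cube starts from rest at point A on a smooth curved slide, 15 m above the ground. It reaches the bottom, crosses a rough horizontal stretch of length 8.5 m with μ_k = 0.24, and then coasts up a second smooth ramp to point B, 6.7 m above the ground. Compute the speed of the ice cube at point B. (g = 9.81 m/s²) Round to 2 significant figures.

v = 11 m/s

Energy at A: mgh₁ = (0.085)(9.81)(15) = 12.508 J
Friction loss: W_f = μ_k mg d = 1.701 J
At B: ½mv² + mgh₂ = mgh₁ − W_f
½mv² = 12.508 − 1.701 − 5.5868 = 5.2199 J
v = √(2 × 5.2199/0.085) = 11.08 m/s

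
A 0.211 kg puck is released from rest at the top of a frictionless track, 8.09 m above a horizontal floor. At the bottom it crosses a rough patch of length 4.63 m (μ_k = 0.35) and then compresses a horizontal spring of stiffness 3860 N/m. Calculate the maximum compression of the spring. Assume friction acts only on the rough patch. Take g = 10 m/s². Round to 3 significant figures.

Initial energy: E₁ = mgh = (0.211)(10)(8.09) = 17.070 J
Friction removes W_f = μ_k mg d = (0.35)(0.211)(10)(4.63) = 3.419 J
Energy reaching the spring: E = 17.070 − 3.419 = 13.651 J
At max compression ½kx² = E ⇒ x = √(2E/k) = √(2 × 13.651/3860) = 0.08410 m

x = 0.0841 m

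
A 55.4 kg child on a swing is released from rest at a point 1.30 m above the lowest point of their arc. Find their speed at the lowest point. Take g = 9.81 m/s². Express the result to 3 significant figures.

Equating total energy at the two states: mgh = ½mv²
The mass cancels from both sides.
v = √(2gh) = √(2 × 9.81 × 1.30) = √25.506 = 5.050 m/s

v = 5.05 m/s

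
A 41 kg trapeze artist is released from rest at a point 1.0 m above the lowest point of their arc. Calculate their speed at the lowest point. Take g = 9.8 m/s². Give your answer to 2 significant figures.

v = 4.4 m/s

Energy conservation between the two points: mgh = ½mv²
The mass cancels from both sides.
v = √(2gh) = √(2 × 9.8 × 1.0) = √19.600 = 4.427 m/s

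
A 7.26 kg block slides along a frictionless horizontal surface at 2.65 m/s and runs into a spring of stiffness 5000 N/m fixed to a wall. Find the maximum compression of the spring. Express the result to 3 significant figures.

x = 0.101 m

Conservation of energy between contact and max compression: ½mv² = ½kx²
x = v√(m/k) = 2.65 × √(7.26/5000) = 0.1010 m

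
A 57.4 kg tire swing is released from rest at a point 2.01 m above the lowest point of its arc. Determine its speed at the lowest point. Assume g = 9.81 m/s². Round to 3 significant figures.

v = 6.28 m/s

By conservation of mechanical energy, mgh = ½mv²
v = √(2gh) = √(2 × 9.81 × 2.01) = √39.436 = 6.280 m/s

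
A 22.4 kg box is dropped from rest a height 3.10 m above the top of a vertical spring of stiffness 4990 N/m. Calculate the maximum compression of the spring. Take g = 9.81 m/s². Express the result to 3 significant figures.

x = 0.568 m

Take the reference level at the top of the uncompressed spring. At max compression the box has fallen H + x and is momentarily at rest:
mg(H + x) = ½kx²
½(4990)x² − (22.4)(9.81)x − (22.4)(9.81)(3.10) = 0
2495x² − 219.7x − 681.2 = 0
x = [219.7 + √(48287 + 6.7984e+06)]/(2 × 2495) = 0.5684 m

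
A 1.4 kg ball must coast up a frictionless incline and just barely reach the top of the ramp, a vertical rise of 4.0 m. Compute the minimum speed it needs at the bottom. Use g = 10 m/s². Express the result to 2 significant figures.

v = 8.9 m/s

At the top it is momentarily at rest, so all KE converts to PE: ½mv² = mgh
v = √(2gh) = √(2 × 10 × 4.0) = 8.944 m/s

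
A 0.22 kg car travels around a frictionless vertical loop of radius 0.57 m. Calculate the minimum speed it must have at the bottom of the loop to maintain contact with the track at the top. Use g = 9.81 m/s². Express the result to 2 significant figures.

v = 5.3 m/s

At the top: mg = mv_top²/r ⇒ v_top² = gr = 5.592 m²/s²
Energy from bottom to top (height 2r): ½mv_bot² = ½mv_top² + mg(2r)
v_bot² = gr + 4gr = 5gr = 27.96
v_bot = √(5gr) = 5.288 m/s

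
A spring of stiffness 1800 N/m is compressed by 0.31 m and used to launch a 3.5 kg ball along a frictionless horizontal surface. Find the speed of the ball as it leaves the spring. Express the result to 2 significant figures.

Conservation of energy: ½kx² = ½mv²
v = x√(k/m) = 0.31 × √(1800/3.5) = 7.030 m/s

v = 7.0 m/s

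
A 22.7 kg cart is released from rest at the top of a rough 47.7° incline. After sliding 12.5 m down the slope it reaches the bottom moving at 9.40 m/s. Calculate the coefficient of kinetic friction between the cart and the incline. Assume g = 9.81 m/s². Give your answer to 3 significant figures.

mgh = ½mv² + μ_k (mg cosθ) L, with h = L sinθ
mgL sinθ = 2058.8 J; ½mv² = 1002.9 J
W_f = 2058.8 − 1002.9 = 1056 J
μ_k = W_f/(mg cosθ · L) = 1056/(149.9 × 12.5) = 0.5637

μ_k = 0.564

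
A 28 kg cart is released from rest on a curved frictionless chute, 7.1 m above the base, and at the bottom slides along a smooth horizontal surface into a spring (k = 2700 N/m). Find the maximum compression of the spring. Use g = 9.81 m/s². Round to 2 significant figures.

x = 1.2 m

Gravitational PE at the top equals spring PE at max compression: mgh = ½kx²
x = √(2mgh/k) = √(2 × 28 × 9.81 × 7.1 / 2700) = 1.202 m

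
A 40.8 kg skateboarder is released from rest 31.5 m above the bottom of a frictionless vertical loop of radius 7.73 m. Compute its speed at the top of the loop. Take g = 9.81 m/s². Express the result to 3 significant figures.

v = 17.7 m/s

Energy conservation: mgh = ½mv_top² + mg(2r)
v_top² = 2g(h − 2r) = 2(9.81)(31.5 − 15.46) = 314.7
v_top = 17.74 m/s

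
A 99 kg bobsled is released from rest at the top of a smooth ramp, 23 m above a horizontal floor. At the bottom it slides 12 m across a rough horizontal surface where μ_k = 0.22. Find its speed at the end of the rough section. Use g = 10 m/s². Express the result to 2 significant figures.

v = 20 m/s

Energy bookkeeping (friction removes W_f = μ_k N d):
mgh = ½mv² + μ_k m g d
W_f = μ_k mg d = (0.22)(99)(10)(12) = 2614 J
½mv² = mgh − W_f = 22770 − 2614 = 20156 J
v = √(2 × 20156/99) = 20.18 m/s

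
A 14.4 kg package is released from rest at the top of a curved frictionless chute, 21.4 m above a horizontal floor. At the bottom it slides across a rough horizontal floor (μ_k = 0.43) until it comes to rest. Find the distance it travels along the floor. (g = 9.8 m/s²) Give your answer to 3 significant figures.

d = 49.8 m

Applying the work–energy principle:
At rest all PE has been dissipated by friction: mgh = μ_k m g d
d = h/μ_k = 21.4/0.43 = 49.77 m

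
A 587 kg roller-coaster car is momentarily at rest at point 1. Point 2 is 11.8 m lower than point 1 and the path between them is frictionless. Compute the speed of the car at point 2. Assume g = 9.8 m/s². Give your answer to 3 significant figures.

By conservation of mechanical energy, mgh = ½mv²
v = √(2gh) = √(2 × 9.8 × 11.8) = √231.28 = 15.21 m/s

v = 15.2 m/s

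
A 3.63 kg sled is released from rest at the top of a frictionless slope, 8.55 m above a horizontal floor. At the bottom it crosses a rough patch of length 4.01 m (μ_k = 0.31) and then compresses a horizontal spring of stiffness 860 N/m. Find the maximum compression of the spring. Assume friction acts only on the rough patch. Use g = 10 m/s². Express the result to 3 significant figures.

Initial energy: E₁ = mgh = (3.63)(10)(8.55) = 310.37 J
Friction removes W_f = μ_k mg d = (0.31)(3.63)(10)(4.01) = 45.12 J
Energy reaching the spring: E = 310.37 − 45.12 = 265.24 J
At max compression ½kx² = E ⇒ x = √(2E/k) = √(2 × 265.24/860) = 0.7854 m

x = 0.785 m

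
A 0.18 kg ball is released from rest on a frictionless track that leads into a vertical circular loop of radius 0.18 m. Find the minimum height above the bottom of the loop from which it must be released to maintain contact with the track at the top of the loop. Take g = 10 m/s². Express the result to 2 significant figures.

h = 0.45 m

At the top, for minimum speed gravity alone supplies the centripetal force: mg = mv_top²/r ⇒ v_top² = gr = 1.800 m²/s²
Energy conservation from release height h to the top (height 2r): mgh = ½mv_top² + mg(2r)
h = v_top²/(2g) + 2r = r/2 + 2r = 5r/2 = 0.4500 m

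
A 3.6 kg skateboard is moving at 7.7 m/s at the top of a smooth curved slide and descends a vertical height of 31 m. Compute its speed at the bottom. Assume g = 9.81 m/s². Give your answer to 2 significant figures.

By conservation of mechanical energy, ½mv₀² + mgh = ½mv²
v² = v₀² + 2gh = (7.7)² + 2(9.81)(31) = 667.51
v = √667.51 = 25.84 m/s

v = 26 m/s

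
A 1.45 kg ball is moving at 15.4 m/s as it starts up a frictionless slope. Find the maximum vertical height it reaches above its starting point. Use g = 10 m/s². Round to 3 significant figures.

h = 11.9 m

Setting KE at the bottom equal to PE gained: ½mv² = mgh
h = v²/(2g) = 15.4²/(2 × 10) = 11.86 m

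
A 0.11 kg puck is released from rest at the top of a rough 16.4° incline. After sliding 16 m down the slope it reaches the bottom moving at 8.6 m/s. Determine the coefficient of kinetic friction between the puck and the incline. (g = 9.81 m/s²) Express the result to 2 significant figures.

Energy balance down the incline: mg L sinθ − ½mv² = μ_k (mg cosθ) L
mgL sinθ = 4.8748 J; ½mv² = 4.0678 J
W_f = 4.8748 − 4.0678 = 0.8070 J
μ_k = W_f/(mg cosθ · L) = 0.8070/(1.035 × 16) = 0.04872

μ_k = 0.049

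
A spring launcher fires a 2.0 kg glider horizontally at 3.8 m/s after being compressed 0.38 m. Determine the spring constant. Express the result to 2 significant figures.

k = 200 N/m

½kx² = ½mv²
k = mv²/x² = (2.0)(3.8)²/(0.38)² = 200.0 N/m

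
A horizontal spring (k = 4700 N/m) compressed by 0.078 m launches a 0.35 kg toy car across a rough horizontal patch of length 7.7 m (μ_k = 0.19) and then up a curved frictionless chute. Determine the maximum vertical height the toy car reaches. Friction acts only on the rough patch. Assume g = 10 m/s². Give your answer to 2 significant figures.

h = 2.6 m

Spring energy: E₀ = ½kx² = ½(4700)(0.078)² = 14.297 J
Friction: W_f = μ_k mg d = (0.19)(0.35)(10)(7.7) = 5.120 J
Energy at base of ramp: E = 14.297 − 5.120 = 9.1769 J
At max height all remaining energy is PE: mgh = E ⇒ h = E/(mg) = 9.1769/(0.35 × 10) = 2.622 m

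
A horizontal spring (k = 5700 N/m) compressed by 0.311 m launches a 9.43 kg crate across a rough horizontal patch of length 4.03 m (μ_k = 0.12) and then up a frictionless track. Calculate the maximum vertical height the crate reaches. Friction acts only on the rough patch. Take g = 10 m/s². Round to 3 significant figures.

h = 2.44 m

Spring energy: E₀ = ½kx² = ½(5700)(0.311)² = 275.65 J
Friction: W_f = μ_k mg d = (0.12)(9.43)(10)(4.03) = 45.60 J
Energy at base of ramp: E = 275.65 − 45.60 = 230.05 J
At max height all remaining energy is PE: mgh = E ⇒ h = E/(mg) = 230.05/(9.43 × 10) = 2.440 m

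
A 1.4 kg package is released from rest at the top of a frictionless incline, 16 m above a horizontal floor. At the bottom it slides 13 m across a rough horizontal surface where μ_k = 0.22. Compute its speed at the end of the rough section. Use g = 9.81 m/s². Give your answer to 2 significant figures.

Energy bookkeeping (friction removes W_f = μ_k N d):
mgh = ½mv² + μ_k m g d
W_f = μ_k mg d = (0.22)(1.4)(9.81)(13) = 39.28 J
½mv² = mgh − W_f = 219.74 − 39.28 = 180.46 J
v = √(2 × 180.46/1.4) = 16.06 m/s

v = 16 m/s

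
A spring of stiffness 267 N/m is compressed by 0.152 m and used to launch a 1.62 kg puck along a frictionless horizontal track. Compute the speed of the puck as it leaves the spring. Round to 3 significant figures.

v = 1.95 m/s

Conservation of energy: ½kx² = ½mv²
v = x√(k/m) = 0.152 × √(267/1.62) = 1.951 m/s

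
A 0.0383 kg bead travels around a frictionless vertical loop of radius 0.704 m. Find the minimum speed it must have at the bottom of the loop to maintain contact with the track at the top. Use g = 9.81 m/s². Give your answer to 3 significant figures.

v = 5.88 m/s

At the top: mg = mv_top²/r ⇒ v_top² = gr = 6.906 m²/s²
Energy from bottom to top (height 2r): ½mv_bot² = ½mv_top² + mg(2r)
v_bot² = gr + 4gr = 5gr = 34.53
v_bot = √(5gr) = 5.876 m/s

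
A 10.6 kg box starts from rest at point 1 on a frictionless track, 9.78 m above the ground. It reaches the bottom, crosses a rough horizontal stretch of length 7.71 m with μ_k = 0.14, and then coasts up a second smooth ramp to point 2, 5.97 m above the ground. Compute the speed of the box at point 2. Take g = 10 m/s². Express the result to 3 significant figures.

Energy at 1: mgh₁ = (10.6)(10)(9.78) = 1036.7 J
Friction loss: W_f = μ_k mg d = 114.4 J
At 2: ½mv² + mgh₂ = mgh₁ − W_f
½mv² = 1036.7 − 114.4 − 632.82 = 289.44 J
v = √(2 × 289.44/10.6) = 7.390 m/s

v = 7.39 m/s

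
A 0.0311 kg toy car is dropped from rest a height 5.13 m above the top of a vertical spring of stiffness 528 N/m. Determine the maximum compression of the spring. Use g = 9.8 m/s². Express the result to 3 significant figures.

x = 0.0775 m

Let x be the compression. The total drop is H + x, and the car is instantaneously at rest at max compression, so energy conservation gives:
mg(H + x) = ½kx²
½(528)x² − (0.0311)(9.8)x − (0.0311)(9.8)(5.13) = 0
264.0x² − 0.3048x − 1.564 = 0
x = [0.3048 + √(0.09289 + 1651.1)]/(2 × 264.0) = 0.07754 m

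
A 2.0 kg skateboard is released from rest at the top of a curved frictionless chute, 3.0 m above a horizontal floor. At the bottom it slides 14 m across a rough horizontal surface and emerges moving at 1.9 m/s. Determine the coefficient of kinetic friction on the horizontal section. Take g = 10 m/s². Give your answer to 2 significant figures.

μ_k = 0.20

Applying the work–energy principle:
mgh = ½mv² + μ_k m g d
mgh = 60.000 J; ½mv² = 3.6100 J
W_f = 60.000 − 3.6100 = 56.39 J
μ_k = W_f/(mg·d) = 56.39/(20.00 × 14) = 0.2014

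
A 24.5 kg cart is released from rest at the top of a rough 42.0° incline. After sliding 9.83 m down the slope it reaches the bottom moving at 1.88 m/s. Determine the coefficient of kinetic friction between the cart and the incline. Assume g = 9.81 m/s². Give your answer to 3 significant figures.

μ_k = 0.876

mgh = ½mv² + μ_k (mg cosθ) L, with h = L sinθ
mgL sinθ = 1580.9 J; ½mv² = 43.296 J
W_f = 1580.9 − 43.296 = 1538 J
μ_k = W_f/(mg cosθ · L) = 1538/(178.6 × 9.83) = 0.8757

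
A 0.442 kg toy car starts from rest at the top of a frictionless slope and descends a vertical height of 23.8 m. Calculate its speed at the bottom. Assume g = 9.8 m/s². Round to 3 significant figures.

Equating total energy at the two states: mgh = ½mv²
The mass cancels from both sides.
v = √(2gh) = √(2 × 9.8 × 23.8) = √466.48 = 21.60 m/s

v = 21.6 m/s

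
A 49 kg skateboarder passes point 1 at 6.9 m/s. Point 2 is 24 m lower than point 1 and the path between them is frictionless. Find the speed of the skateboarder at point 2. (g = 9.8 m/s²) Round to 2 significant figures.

Energy conservation between the two points: ½mv₀² + mgh = ½mv²
v² = v₀² + 2gh = (6.9)² + 2(9.8)(24) = 518.01
v = √518.01 = 22.76 m/s

v = 23 m/s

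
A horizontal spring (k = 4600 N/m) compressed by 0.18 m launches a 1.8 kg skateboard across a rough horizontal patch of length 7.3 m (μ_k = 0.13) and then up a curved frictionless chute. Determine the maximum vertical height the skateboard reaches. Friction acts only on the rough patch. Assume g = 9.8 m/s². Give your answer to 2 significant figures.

Spring energy: E₀ = ½kx² = ½(4600)(0.18)² = 74.520 J
Friction: W_f = μ_k mg d = (0.13)(1.8)(9.8)(7.3) = 16.74 J
Energy at base of ramp: E = 74.520 − 16.74 = 57.780 J
At max height all remaining energy is PE: mgh = E ⇒ h = E/(mg) = 57.780/(1.8 × 9.8) = 3.275 m

h = 3.3 m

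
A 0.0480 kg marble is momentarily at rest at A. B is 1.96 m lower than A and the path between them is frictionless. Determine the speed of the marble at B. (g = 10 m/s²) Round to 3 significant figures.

v = 6.26 m/s

By conservation of mechanical energy, mgh = ½mv²
v = √(2gh) = √(2 × 10 × 1.96) = √39.200 = 6.261 m/s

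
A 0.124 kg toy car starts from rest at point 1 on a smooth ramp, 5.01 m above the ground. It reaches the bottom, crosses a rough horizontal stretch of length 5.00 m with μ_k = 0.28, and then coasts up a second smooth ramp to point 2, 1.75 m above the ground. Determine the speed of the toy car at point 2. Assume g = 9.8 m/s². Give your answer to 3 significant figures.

Energy at 1: mgh₁ = (0.124)(9.8)(5.01) = 6.0882 J
Friction loss: W_f = μ_k mg d = 1.701 J
At 2: ½mv² + mgh₂ = mgh₁ − W_f
½mv² = 6.0882 − 1.701 − 2.1266 = 2.2603 J
v = √(2 × 2.2603/0.124) = 6.038 m/s

v = 6.04 m/s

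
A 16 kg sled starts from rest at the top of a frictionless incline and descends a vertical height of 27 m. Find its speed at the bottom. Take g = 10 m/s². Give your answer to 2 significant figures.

Equating total energy at the two states: mgh = ½mv²
v = √(2gh) = √(2 × 10 × 27) = √540.00 = 23.24 m/s

v = 23 m/s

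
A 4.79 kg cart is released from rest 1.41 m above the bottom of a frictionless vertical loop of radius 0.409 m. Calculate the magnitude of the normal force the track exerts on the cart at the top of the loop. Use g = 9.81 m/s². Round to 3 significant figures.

Energy from release to top (height 2r): mgh = ½mv_top² + mg(2r)
v_top² = 2g(h − 2r) = 2(9.81)(1.41 − 0.8180) = 11.615 m²/s²
At the top, both N and weight point toward the centre: N + mg = mv_top²/r
N = m(v_top²/r − g) = 4.79(11.615/0.409 − 9.81) = 89.04 N

N = 89.0 N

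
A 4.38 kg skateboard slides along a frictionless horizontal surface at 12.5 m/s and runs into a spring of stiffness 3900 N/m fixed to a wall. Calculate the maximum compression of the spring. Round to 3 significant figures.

x = 0.419 m

All KE is stored as spring PE at maximum compression: ½mv² = ½kx²
x = v√(m/k) = 12.5 × √(4.38/3900) = 0.4189 m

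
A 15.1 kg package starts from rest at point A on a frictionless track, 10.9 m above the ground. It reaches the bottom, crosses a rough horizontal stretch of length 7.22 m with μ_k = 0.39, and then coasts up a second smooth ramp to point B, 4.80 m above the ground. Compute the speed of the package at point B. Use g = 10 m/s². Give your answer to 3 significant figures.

Energy at A: mgh₁ = (15.1)(10)(10.9) = 1645.9 J
Friction loss: W_f = μ_k mg d = 425.2 J
At B: ½mv² + mgh₂ = mgh₁ − W_f
½mv² = 1645.9 − 425.2 − 724.80 = 495.91 J
v = √(2 × 495.91/15.1) = 8.105 m/s

v = 8.10 m/s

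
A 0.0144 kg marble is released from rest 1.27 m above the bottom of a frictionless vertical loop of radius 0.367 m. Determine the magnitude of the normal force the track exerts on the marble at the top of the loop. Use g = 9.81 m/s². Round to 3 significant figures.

Energy from release to top (height 2r): mgh = ½mv_top² + mg(2r)
v_top² = 2g(h − 2r) = 2(9.81)(1.27 − 0.7340) = 10.516 m²/s²
At the top, both N and weight point toward the centre: N + mg = mv_top²/r
N = m(v_top²/r − g) = 0.0144(10.516/0.367 − 9.81) = 0.2714 N

N = 0.271 N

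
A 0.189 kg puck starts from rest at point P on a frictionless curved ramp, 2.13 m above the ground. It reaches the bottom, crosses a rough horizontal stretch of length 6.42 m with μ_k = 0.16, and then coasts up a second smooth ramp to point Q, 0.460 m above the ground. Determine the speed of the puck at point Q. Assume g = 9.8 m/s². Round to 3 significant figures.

Energy at P: mgh₁ = (0.189)(9.8)(2.13) = 3.9452 J
Friction loss: W_f = μ_k mg d = 1.903 J
At Q: ½mv² + mgh₂ = mgh₁ − W_f
½mv² = 3.9452 − 1.903 − 0.85201 = 1.1906 J
v = √(2 × 1.1906/0.189) = 3.549 m/s

v = 3.55 m/s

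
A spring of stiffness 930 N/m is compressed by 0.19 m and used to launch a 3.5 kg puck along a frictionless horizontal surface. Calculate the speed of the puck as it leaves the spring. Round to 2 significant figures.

Spring PE converts entirely to kinetic energy: ½kx² = ½mv²
v = x√(k/m) = 0.19 × √(930/3.5) = 3.097 m/s

v = 3.1 m/s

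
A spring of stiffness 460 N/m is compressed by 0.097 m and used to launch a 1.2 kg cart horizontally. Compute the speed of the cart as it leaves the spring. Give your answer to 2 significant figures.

v = 1.9 m/s

The cart leaves the spring when the spring is at natural length, so ½kx² = ½mv²
v = x√(k/m) = 0.097 × √(460/1.2) = 1.899 m/s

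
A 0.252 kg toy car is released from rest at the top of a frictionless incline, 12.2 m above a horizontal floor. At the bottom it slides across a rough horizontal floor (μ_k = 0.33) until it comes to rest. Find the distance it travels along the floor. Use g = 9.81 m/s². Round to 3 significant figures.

Energy bookkeeping (friction removes W_f = μ_k N d):
At rest all PE has been dissipated by friction: mgh = μ_k m g d
d = h/μ_k = 12.2/0.33 = 36.97 m

d = 37.0 m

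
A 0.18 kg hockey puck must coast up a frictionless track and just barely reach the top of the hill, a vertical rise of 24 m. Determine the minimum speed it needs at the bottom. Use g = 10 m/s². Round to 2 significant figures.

v = 22 m/s

At the top it is momentarily at rest, so all KE converts to PE: ½mv² = mgh
v = √(2gh) = √(2 × 10 × 24) = 21.91 m/s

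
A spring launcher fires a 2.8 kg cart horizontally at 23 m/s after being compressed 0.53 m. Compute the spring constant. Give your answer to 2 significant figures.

Spring PE at full compression equals KE at release: ½kx² = ½mv²
k = mv²/x² = (2.8)(23)²/(0.53)² = 5273 N/m

k = 5300 N/m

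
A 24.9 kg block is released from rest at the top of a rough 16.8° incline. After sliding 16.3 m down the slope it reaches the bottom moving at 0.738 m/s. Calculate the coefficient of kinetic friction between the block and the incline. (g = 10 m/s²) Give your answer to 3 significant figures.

μ_k = 0.300

The energy dissipated by friction is the PE lost minus the KE gained:
mgL sinθ = 1173.1 J; ½mv² = 6.7808 J
W_f = 1173.1 − 6.7808 = 1166 J
μ_k = W_f/(mg cosθ · L) = 1166/(238.4 × 16.3) = 0.3002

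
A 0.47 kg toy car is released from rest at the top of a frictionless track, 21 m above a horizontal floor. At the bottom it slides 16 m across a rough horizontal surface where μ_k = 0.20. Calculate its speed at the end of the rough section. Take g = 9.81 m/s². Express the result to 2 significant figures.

Energy at the top = energy at the end + work done against friction:
mgh = ½mv² + μ_k m g d
W_f = μ_k mg d = (0.20)(0.47)(9.81)(16) = 14.75 J
½mv² = mgh − W_f = 96.825 − 14.75 = 82.070 J
v = √(2 × 82.070/0.47) = 18.69 m/s

v = 19 m/s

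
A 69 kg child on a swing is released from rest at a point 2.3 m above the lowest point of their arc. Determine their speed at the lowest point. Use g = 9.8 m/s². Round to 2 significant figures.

Energy conservation between the two points: mgh = ½mv²
v = √(2gh) = √(2 × 9.8 × 2.3) = √45.080 = 6.714 m/s

v = 6.7 m/s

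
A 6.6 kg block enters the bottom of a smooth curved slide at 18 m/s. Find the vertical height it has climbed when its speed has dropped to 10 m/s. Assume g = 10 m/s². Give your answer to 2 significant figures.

Energy balance between the two points: ½mv₁² = ½mv₂² + mgh
h = (v₁² − v₂²)/(2g) = (18² − 10²)/(2 × 10) = 11.20 m

h = 11 m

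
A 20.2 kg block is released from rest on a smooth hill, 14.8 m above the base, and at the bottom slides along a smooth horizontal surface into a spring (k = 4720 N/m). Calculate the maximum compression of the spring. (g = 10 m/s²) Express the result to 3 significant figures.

x = 1.13 m

Energy conservation (no friction) from release to max compression: mgh = ½kx²
x = √(2mgh/k) = √(2 × 20.2 × 10 × 14.8 / 4720) = 1.126 m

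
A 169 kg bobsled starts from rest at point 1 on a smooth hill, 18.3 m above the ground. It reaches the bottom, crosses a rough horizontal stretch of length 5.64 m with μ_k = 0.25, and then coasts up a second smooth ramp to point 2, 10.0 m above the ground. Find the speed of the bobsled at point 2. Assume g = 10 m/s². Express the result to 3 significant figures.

Energy at 1: mgh₁ = (169)(10)(18.3) = 30927 J
Friction loss: W_f = μ_k mg d = 2383 J
At 2: ½mv² + mgh₂ = mgh₁ − W_f
½mv² = 30927 − 2383 − 16900 = 11644 J
v = √(2 × 11644/169) = 11.74 m/s

v = 11.7 m/s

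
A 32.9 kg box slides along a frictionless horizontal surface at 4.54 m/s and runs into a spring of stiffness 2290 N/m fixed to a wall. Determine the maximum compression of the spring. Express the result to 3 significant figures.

All KE is stored as spring PE at maximum compression: ½mv² = ½kx²
x = v√(m/k) = 4.54 × √(32.9/2290) = 0.5442 m

x = 0.544 m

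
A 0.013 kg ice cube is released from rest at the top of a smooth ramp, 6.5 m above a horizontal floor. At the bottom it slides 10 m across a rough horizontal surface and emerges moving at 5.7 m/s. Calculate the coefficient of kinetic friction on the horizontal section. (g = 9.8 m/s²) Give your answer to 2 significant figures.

μ_k = 0.48

Energy at the top = energy at the end + work done against friction:
mgh = ½mv² + μ_k m g d
mgh = 0.82810 J; ½mv² = 0.21119 J
W_f = 0.82810 − 0.21119 = 0.6169 J
μ_k = W_f/(mg·d) = 0.6169/(0.1274 × 10) = 0.4842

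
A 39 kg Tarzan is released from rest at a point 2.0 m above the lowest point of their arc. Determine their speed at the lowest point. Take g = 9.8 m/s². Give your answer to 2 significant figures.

v = 6.3 m/s

Mechanical energy is conserved (no friction): mgh = ½mv²
v = √(2gh) = √(2 × 9.8 × 2.0) = √39.200 = 6.261 m/s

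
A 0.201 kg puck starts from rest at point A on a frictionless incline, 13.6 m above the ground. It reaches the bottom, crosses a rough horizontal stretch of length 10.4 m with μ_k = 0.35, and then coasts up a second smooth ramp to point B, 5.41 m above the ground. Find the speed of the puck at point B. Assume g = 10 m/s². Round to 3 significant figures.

v = 9.54 m/s

Energy at A: mgh₁ = (0.201)(10)(13.6) = 27.336 J
Friction loss: W_f = μ_k mg d = 7.316 J
At B: ½mv² + mgh₂ = mgh₁ − W_f
½mv² = 27.336 − 7.316 − 10.874 = 9.1455 J
v = √(2 × 9.1455/0.201) = 9.539 m/s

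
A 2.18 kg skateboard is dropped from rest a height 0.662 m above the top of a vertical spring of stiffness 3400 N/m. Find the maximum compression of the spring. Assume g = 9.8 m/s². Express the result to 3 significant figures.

Let x be the compression. The total drop is H + x, and the skateboard is instantaneously at rest at max compression, so energy conservation gives:
mg(H + x) = ½kx²
½(3400)x² − (2.18)(9.8)x − (2.18)(9.8)(0.662) = 0
1700x² − 21.36x − 14.14 = 0
x = [21.36 + √(456.4 + 96172)]/(2 × 1700) = 0.09771 m

x = 0.0977 m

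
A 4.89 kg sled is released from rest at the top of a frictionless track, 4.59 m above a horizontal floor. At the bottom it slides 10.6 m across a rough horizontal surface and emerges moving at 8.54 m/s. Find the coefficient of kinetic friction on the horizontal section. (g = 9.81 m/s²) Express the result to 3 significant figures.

Energy at the top = energy at the end + work done against friction:
mgh = ½mv² + μ_k m g d
mgh = 220.19 J; ½mv² = 178.32 J
W_f = 220.19 − 178.32 = 41.87 J
μ_k = W_f/(mg·d) = 41.87/(47.97 × 10.6) = 0.08234

μ_k = 0.0823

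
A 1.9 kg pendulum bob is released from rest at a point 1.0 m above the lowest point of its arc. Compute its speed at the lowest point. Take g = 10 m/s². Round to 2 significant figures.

Mechanical energy is conserved (no friction): mgh = ½mv²
v = √(2gh) = √(2 × 10 × 1.0) = √20.000 = 4.472 m/s

v = 4.5 m/s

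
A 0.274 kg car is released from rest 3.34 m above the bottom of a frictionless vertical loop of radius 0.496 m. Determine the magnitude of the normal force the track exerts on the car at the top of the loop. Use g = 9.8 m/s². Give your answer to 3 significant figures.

N = 22.7 N

Energy from release to top (height 2r): mgh = ½mv_top² + mg(2r)
v_top² = 2g(h − 2r) = 2(9.8)(3.34 − 0.9920) = 46.021 m²/s²
At the top, both N and weight point toward the centre: N + mg = mv_top²/r
N = m(v_top²/r − g) = 0.274(46.021/0.496 − 9.8) = 22.74 N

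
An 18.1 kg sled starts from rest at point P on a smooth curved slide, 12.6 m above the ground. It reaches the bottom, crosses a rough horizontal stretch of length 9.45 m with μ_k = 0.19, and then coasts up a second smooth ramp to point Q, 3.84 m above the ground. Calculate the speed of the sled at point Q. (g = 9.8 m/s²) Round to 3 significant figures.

v = 11.7 m/s

Energy at P: mgh₁ = (18.1)(9.8)(12.6) = 2235.0 J
Friction loss: W_f = μ_k mg d = 318.5 J
At Q: ½mv² + mgh₂ = mgh₁ − W_f
½mv² = 2235.0 − 318.5 − 681.14 = 1235.4 J
v = √(2 × 1235.4/18.1) = 11.68 m/s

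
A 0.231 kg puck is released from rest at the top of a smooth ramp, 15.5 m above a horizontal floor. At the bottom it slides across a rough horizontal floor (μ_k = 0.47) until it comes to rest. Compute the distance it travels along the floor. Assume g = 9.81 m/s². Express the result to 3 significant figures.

Applying the work–energy principle:
At rest all PE has been dissipated by friction: mgh = μ_k m g d
d = h/μ_k = 15.5/0.47 = 32.98 m

d = 33.0 m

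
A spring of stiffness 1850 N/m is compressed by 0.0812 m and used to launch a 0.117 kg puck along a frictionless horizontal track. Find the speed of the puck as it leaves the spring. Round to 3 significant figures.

v = 10.2 m/s

Conservation of energy: ½kx² = ½mv²
v = x√(k/m) = 0.0812 × √(1850/0.117) = 10.21 m/s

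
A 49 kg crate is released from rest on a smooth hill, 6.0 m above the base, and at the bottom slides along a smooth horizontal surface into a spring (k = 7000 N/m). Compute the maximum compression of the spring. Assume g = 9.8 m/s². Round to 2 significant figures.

At max compression the crate is momentarily at rest: mgh = ½kx²
x = √(2mgh/k) = √(2 × 49 × 9.8 × 6.0 / 7000) = 0.9073 m

x = 0.91 m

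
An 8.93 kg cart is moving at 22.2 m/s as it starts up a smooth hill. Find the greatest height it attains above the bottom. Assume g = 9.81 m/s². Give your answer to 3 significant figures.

By energy conservation, ½mv² = mgh
h = v²/(2g) = 22.2²/(2 × 9.81) = 25.12 m

h = 25.1 m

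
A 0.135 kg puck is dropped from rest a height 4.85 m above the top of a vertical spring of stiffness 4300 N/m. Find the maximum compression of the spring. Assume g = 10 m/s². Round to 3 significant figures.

Measuring PE from the top of the relaxed spring, at max compression the puck has dropped H + x with zero KE, so:
mg(H + x) = ½kx²
½(4300)x² − (0.135)(10)x − (0.135)(10)(4.85) = 0
2150x² − 1.350x − 6.548 = 0
x = [1.350 + √(1.823 + 56308)]/(2 × 2150) = 0.05550 m

x = 0.0555 m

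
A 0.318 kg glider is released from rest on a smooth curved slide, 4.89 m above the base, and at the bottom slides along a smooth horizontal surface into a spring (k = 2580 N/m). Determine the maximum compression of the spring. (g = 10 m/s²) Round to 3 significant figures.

x = 0.110 m

At max compression the glider is momentarily at rest: mgh = ½kx²
x = √(2mgh/k) = √(2 × 0.318 × 10 × 4.89 / 2580) = 0.1098 m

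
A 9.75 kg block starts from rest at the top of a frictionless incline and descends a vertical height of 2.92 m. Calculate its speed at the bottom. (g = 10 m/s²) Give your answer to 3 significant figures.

Equating total energy at the two states: mgh = ½mv²
v = √(2gh) = √(2 × 10 × 2.92) = √58.400 = 7.642 m/s

v = 7.64 m/s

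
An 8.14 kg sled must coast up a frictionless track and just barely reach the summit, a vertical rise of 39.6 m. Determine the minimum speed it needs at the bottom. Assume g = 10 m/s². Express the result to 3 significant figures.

At the top it is momentarily at rest, so all KE converts to PE: ½mv² = mgh
v = √(2gh) = √(2 × 10 × 39.6) = 28.14 m/s

v = 28.1 m/s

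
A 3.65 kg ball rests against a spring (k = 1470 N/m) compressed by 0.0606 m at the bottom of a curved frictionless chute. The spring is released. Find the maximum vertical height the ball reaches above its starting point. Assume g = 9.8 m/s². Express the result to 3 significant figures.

Energy conservation from release to the highest point: ½kx² = mgh
h = kx²/(2mg) = (1470)(0.0606)²/(2 × 3.65 × 9.8) = 0.07546 m

h = 0.0755 m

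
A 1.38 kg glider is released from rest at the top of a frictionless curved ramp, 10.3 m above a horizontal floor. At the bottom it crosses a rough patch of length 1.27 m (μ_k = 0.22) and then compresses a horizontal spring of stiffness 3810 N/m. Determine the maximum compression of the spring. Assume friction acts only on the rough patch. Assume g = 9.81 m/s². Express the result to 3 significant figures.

x = 0.267 m

Initial energy: E₁ = mgh = (1.38)(9.81)(10.3) = 139.44 J
Friction removes W_f = μ_k mg d = (0.22)(1.38)(9.81)(1.27) = 3.782 J
Energy reaching the spring: E = 139.44 − 3.782 = 135.66 J
At max compression ½kx² = E ⇒ x = √(2E/k) = √(2 × 135.66/3810) = 0.2669 m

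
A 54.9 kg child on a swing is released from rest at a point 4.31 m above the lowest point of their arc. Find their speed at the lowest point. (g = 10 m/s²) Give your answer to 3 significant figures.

By conservation of mechanical energy, mgh = ½mv²
v = √(2gh) = √(2 × 10 × 4.31) = √86.200 = 9.284 m/s

v = 9.28 m/s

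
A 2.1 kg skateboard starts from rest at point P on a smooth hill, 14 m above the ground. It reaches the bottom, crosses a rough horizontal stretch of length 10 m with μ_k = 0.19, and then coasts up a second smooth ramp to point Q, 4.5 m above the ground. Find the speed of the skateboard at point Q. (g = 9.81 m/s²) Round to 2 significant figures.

v = 12 m/s

Energy at P: mgh₁ = (2.1)(9.81)(14) = 288.41 J
Friction loss: W_f = μ_k mg d = 39.14 J
At Q: ½mv² + mgh₂ = mgh₁ − W_f
½mv² = 288.41 − 39.14 − 92.705 = 156.57 J
v = √(2 × 156.57/2.1) = 12.21 m/s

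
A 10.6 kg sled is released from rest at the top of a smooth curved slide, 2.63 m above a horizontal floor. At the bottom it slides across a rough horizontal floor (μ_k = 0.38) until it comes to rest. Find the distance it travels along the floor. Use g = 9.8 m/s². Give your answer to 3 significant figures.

d = 6.92 m

Applying the work–energy principle:
At rest all PE has been dissipated by friction: mgh = μ_k m g d
d = h/μ_k = 2.63/0.38 = 6.921 m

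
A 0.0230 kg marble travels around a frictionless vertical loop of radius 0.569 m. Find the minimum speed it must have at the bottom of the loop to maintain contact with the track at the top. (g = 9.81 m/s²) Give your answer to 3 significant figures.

At the top: mg = mv_top²/r ⇒ v_top² = gr = 5.582 m²/s²
Energy from bottom to top (height 2r): ½mv_bot² = ½mv_top² + mg(2r)
v_bot² = gr + 4gr = 5gr = 27.91
v_bot = √(5gr) = 5.283 m/s

v = 5.28 m/s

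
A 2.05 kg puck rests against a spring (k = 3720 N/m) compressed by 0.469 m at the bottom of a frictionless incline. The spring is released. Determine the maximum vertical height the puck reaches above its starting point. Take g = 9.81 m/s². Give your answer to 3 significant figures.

h = 20.3 m

At maximum height the puck is at rest, so ½kx² = mgh
h = kx²/(2mg) = (3720)(0.469)²/(2 × 2.05 × 9.81) = 20.34 m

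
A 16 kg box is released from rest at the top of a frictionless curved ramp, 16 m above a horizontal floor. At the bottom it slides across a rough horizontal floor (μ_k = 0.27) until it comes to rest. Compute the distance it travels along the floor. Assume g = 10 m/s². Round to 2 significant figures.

d = 59 m

Applying the work–energy principle:
At rest all PE has been dissipated by friction: mgh = μ_k m g d
d = h/μ_k = 16/0.27 = 59.26 m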